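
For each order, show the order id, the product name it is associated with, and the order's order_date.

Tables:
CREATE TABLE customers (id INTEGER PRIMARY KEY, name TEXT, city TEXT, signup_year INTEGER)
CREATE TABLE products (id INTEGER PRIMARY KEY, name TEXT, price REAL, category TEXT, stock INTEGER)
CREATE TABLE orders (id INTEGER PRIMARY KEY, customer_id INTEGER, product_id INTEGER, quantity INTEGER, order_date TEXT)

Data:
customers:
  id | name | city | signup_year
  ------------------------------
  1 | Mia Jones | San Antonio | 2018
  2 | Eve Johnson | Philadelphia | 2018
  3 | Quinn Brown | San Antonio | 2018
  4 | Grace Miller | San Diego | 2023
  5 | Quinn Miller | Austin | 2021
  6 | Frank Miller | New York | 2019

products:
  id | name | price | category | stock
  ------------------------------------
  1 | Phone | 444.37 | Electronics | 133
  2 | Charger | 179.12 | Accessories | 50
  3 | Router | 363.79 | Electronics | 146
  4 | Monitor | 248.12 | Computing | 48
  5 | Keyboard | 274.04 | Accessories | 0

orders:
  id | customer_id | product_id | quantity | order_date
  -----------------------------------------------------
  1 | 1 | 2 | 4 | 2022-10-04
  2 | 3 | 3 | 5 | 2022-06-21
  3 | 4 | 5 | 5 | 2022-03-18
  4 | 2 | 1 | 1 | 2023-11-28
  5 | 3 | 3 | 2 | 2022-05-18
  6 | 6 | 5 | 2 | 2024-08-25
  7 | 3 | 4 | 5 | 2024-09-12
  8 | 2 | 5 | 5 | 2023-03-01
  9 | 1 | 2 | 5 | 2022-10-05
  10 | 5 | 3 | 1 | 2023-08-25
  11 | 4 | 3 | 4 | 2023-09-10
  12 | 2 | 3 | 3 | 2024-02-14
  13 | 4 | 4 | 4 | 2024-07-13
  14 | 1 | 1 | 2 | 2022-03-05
SELECT c.id, p.name AS product, c.order_date FROM orders c JOIN products p ON c.product_id = p.id

Execution result:
id | product | order_date
1 | Charger | 2022-10-04
2 | Router | 2022-06-21
3 | Keyboard | 2022-03-18
4 | Phone | 2023-11-28
5 | Router | 2022-05-18
6 | Keyboard | 2024-08-25
7 | Monitor | 2024-09-12
8 | Keyboard | 2023-03-01
9 | Charger | 2022-10-05
10 | Router | 2023-08-25
11 | Router | 2023-09-10
12 | Router | 2024-02-14
13 | Monitor | 2024-07-13
14 | Phone | 2022-03-05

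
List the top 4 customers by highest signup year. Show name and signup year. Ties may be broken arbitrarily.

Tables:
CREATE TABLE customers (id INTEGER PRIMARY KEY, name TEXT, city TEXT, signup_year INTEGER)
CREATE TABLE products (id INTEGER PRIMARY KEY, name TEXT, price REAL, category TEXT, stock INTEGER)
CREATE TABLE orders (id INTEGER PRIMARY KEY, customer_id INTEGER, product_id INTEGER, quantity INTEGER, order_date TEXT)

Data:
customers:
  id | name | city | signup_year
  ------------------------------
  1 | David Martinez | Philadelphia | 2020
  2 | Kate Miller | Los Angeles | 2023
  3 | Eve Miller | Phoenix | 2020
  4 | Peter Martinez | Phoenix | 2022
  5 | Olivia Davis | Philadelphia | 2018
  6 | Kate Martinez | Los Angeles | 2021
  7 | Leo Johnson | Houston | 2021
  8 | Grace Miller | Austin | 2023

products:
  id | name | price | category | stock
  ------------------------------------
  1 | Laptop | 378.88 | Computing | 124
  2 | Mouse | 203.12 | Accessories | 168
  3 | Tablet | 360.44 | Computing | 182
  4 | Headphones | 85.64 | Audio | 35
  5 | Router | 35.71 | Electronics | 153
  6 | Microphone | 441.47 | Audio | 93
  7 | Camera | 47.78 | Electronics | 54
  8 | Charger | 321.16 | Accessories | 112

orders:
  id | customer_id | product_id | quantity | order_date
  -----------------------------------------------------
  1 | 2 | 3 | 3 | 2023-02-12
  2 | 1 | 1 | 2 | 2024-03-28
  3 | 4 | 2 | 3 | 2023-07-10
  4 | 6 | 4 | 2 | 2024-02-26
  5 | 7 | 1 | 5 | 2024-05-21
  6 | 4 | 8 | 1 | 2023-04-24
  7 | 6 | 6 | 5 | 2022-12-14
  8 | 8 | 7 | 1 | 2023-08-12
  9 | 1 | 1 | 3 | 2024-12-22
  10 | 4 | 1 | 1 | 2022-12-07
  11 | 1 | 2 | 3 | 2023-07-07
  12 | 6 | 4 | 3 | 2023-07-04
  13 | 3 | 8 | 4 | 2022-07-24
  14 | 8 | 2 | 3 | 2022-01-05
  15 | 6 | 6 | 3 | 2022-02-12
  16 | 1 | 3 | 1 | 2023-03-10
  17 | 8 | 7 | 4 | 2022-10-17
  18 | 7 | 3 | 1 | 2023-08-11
SELECT name, signup_year FROM customers ORDER BY signup_year DESC LIMIT 4

Execution result:
name | signup_year
Kate Miller | 2023
Grace Miller | 2023
Peter Martinez | 2022
Kate Martinez | 2021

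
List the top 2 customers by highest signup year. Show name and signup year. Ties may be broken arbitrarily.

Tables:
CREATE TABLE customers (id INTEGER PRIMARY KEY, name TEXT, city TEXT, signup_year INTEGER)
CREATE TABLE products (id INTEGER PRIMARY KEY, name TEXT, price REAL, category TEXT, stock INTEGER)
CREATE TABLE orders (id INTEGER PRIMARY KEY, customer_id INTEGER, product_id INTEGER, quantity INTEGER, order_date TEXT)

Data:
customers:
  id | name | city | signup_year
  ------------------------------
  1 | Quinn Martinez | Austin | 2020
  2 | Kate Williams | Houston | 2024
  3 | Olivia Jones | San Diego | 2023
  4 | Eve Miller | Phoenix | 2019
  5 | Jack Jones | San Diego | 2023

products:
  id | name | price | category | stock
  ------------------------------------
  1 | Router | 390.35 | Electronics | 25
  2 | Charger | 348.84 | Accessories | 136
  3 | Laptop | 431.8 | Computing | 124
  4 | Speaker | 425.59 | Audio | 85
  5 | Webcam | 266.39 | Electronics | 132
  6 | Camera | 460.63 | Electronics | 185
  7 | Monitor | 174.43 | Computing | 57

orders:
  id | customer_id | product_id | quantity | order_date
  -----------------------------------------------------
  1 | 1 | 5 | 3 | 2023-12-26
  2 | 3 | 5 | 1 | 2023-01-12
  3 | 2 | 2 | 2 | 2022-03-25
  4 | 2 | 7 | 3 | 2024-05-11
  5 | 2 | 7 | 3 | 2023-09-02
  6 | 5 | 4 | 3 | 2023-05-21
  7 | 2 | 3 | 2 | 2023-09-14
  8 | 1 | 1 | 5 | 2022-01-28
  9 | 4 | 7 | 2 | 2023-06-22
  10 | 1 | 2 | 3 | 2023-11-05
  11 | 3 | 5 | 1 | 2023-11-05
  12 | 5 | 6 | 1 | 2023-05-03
SELECT name, signup_year FROM customers ORDER BY signup_year DESC LIMIT 2

Execution result:
name | signup_year
Kate Williams | 2024
Olivia Jones | 2023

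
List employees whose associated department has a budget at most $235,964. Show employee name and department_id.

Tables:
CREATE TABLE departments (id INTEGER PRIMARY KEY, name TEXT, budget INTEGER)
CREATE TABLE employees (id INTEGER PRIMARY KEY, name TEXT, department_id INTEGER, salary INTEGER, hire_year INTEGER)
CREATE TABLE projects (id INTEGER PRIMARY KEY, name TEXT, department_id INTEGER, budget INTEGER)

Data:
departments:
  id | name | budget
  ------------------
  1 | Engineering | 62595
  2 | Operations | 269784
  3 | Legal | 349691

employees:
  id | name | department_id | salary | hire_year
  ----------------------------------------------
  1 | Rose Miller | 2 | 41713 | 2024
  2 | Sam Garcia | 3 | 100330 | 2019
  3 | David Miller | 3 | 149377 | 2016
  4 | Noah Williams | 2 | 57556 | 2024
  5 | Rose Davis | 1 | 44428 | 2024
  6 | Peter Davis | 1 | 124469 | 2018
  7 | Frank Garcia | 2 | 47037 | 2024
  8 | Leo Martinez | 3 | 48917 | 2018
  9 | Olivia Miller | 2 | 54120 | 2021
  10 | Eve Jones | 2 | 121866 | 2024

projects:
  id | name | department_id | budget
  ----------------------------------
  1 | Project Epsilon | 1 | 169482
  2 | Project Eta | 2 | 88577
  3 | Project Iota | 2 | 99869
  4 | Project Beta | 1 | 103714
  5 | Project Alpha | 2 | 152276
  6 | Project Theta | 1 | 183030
SELECT name, department_id FROM employees WHERE department_id IN (SELECT id FROM departments WHERE budget <= 235964)

Execution result:
name | department_id
Rose Davis | 1
Peter Davis | 1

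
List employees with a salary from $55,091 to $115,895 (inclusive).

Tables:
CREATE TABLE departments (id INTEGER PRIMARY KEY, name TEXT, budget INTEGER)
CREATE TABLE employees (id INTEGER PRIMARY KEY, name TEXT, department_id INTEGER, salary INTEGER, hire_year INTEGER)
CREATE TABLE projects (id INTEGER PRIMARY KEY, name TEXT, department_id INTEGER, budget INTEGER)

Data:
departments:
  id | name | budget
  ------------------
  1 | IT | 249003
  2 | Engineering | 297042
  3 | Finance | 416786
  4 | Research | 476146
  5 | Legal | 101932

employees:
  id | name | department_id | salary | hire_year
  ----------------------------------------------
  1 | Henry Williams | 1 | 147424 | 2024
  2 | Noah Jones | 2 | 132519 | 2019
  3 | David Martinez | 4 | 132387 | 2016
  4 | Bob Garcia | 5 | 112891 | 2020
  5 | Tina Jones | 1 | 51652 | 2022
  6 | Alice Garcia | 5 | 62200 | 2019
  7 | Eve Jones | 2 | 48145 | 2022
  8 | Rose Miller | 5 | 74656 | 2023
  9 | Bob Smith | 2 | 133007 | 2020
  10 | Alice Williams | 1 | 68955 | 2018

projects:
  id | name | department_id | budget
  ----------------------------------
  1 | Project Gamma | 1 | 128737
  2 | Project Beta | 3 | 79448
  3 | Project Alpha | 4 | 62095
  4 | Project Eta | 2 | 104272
SELECT name, salary FROM employees WHERE salary BETWEEN 55091 AND 115895

Execution result:
name | salary
Bob Garcia | 112891
Alice Garcia | 62200
Rose Miller | 74656
Alice Williams | 68955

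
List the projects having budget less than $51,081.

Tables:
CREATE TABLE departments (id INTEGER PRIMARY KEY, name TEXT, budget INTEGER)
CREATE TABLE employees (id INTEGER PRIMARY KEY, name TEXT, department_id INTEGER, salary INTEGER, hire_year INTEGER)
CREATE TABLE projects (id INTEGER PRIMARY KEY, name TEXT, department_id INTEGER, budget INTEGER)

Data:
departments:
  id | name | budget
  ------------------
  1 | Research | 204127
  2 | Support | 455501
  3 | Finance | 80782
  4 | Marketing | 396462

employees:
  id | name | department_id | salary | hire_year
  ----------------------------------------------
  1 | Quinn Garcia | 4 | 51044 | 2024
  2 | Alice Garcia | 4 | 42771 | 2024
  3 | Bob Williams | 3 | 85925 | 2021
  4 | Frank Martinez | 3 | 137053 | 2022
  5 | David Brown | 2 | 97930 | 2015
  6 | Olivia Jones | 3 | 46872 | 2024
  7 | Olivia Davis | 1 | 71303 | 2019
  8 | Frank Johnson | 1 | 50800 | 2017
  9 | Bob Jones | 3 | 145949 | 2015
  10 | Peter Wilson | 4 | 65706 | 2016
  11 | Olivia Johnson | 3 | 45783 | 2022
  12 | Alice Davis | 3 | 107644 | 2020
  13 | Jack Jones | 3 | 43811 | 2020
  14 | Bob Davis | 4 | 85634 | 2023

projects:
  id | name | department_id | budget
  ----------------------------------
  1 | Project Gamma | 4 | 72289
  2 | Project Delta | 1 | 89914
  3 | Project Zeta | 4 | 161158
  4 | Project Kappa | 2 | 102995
SELECT name, budget FROM projects WHERE budget < 51081

Execution result:
(no rows)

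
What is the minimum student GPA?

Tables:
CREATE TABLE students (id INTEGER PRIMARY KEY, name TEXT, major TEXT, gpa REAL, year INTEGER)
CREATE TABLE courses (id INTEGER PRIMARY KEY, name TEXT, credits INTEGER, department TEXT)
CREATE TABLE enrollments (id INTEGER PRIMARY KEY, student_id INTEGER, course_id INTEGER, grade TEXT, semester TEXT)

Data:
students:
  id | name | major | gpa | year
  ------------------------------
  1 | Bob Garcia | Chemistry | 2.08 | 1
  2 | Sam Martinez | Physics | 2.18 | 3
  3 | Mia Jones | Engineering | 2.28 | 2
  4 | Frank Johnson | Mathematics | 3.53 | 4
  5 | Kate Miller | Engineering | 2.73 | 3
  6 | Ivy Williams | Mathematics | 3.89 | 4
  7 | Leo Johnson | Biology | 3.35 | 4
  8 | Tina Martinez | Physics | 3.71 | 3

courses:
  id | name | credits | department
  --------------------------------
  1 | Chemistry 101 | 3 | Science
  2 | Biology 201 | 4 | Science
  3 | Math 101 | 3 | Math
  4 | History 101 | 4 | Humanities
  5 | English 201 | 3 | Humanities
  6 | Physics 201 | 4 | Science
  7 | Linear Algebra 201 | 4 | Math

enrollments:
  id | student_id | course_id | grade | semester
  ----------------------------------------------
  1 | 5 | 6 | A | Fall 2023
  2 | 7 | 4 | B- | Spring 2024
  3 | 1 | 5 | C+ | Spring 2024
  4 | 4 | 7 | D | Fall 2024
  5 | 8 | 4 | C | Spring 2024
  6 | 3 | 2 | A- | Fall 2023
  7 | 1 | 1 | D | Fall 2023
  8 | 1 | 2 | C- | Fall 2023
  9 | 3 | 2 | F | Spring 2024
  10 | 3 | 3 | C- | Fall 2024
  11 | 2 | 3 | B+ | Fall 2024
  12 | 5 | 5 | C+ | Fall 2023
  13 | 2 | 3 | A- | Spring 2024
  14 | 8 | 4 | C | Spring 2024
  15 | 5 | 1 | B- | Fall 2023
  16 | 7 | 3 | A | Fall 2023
SELECT MIN(gpa) FROM students

Execution result:
2.08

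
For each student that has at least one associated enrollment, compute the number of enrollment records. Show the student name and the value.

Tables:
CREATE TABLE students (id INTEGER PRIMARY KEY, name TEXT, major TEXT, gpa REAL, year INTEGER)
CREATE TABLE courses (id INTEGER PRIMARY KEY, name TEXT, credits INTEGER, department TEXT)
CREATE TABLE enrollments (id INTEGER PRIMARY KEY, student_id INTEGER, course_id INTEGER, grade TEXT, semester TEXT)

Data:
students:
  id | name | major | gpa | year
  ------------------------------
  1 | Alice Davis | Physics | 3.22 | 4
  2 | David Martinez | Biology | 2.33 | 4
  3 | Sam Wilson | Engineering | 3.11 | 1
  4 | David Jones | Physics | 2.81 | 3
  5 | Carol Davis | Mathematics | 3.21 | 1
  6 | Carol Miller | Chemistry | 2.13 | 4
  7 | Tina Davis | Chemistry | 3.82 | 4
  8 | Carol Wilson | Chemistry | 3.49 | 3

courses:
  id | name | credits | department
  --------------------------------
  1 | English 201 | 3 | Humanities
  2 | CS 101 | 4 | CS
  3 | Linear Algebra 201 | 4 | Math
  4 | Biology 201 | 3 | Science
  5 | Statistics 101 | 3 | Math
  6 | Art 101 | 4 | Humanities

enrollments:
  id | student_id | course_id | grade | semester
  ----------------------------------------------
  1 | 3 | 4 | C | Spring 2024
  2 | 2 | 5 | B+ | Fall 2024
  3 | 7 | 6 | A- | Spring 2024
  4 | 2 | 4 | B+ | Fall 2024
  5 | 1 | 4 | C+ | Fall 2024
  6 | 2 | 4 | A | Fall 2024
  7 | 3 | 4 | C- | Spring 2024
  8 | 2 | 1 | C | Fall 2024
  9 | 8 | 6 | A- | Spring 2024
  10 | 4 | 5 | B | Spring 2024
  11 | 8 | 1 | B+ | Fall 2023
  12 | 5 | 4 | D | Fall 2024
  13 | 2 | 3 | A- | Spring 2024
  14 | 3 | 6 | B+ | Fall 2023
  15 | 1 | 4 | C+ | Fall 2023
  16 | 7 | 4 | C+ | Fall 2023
SELECT p.name, COUNT(*) AS n FROM enrollments c JOIN students p ON c.student_id = p.id GROUP BY p.id, p.name

Execution result:
name | n
Alice Davis | 2
David Martinez | 5
Sam Wilson | 3
David Jones | 1
Carol Davis | 1
Tina Davis | 2
Carol Wilson | 2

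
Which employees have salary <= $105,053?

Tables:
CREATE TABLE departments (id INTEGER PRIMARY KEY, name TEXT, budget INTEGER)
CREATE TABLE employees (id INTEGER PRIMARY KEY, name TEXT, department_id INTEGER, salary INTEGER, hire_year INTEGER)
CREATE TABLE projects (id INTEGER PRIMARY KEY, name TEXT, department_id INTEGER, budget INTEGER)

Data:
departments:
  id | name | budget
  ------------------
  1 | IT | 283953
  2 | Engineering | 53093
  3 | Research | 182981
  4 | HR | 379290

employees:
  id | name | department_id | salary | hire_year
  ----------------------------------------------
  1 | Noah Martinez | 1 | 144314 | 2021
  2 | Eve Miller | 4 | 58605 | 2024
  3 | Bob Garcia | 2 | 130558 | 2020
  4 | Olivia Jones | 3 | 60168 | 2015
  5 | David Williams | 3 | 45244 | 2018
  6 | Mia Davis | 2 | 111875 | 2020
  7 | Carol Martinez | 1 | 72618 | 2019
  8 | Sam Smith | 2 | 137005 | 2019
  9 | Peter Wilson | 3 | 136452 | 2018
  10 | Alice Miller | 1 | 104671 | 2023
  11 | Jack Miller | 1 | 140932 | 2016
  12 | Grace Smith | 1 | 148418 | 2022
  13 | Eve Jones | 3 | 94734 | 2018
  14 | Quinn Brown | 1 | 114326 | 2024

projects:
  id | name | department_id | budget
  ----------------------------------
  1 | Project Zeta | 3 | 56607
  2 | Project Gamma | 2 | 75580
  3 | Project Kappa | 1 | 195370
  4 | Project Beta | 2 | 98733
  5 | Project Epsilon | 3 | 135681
SELECT name, salary FROM employees WHERE salary <= 105053

Execution result:
name | salary
Eve Miller | 58605
Olivia Jones | 60168
David Williams | 45244
Carol Martinez | 72618
Alice Miller | 104671
Eve Jones | 94734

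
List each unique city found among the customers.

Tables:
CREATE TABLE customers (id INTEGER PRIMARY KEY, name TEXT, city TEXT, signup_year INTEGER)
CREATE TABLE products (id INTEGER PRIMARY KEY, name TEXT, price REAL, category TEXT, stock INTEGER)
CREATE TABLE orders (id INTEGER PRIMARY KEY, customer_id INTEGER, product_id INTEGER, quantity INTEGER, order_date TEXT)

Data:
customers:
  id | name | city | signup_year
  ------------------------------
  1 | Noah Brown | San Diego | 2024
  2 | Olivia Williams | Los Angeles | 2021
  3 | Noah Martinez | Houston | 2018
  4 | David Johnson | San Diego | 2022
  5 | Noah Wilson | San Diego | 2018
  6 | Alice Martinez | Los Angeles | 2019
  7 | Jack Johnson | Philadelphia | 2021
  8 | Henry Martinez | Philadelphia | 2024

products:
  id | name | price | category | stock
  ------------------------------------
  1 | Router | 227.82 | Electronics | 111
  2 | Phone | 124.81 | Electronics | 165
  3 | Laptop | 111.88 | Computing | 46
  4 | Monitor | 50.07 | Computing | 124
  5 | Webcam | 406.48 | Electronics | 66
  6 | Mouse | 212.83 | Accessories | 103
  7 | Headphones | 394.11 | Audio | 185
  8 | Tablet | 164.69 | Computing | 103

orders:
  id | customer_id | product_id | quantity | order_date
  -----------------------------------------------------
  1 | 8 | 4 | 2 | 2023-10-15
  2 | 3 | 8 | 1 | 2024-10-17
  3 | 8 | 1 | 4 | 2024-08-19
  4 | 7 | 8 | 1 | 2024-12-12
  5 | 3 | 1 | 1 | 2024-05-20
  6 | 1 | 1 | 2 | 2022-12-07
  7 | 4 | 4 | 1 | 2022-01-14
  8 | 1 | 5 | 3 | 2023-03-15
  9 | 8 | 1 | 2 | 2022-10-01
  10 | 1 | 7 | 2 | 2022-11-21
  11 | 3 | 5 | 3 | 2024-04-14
SELECT DISTINCT city FROM customers

Execution result:
city
San Diego
Los Angeles
Houston
Philadelphia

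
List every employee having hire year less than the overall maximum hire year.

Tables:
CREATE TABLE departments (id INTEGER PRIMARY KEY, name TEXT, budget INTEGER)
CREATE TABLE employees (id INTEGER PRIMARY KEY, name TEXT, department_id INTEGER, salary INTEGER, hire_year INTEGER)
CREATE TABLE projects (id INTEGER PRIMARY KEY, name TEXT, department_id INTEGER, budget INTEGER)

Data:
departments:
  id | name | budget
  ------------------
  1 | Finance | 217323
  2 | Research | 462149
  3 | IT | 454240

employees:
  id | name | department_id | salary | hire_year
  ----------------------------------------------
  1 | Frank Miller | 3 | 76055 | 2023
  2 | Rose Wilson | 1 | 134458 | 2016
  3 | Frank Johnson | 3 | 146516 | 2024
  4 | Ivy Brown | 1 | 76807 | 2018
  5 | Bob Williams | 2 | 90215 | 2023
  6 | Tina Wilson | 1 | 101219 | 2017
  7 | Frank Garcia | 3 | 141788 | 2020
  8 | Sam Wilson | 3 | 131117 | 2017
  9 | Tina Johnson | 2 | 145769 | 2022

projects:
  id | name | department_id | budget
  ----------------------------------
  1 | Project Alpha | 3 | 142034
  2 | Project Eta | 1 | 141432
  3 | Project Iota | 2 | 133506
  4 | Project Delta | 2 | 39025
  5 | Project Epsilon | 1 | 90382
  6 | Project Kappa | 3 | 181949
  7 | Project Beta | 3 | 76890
SELECT name, hire_year FROM employees WHERE hire_year < (SELECT MAX(hire_year) FROM employees)

Execution result:
name | hire_year
Frank Miller | 2023
Rose Wilson | 2016
Ivy Brown | 2018
Bob Williams | 2023
Tina Wilson | 2017
Frank Garcia | 2020
Sam Wilson | 2017
Tina Johnson | 2022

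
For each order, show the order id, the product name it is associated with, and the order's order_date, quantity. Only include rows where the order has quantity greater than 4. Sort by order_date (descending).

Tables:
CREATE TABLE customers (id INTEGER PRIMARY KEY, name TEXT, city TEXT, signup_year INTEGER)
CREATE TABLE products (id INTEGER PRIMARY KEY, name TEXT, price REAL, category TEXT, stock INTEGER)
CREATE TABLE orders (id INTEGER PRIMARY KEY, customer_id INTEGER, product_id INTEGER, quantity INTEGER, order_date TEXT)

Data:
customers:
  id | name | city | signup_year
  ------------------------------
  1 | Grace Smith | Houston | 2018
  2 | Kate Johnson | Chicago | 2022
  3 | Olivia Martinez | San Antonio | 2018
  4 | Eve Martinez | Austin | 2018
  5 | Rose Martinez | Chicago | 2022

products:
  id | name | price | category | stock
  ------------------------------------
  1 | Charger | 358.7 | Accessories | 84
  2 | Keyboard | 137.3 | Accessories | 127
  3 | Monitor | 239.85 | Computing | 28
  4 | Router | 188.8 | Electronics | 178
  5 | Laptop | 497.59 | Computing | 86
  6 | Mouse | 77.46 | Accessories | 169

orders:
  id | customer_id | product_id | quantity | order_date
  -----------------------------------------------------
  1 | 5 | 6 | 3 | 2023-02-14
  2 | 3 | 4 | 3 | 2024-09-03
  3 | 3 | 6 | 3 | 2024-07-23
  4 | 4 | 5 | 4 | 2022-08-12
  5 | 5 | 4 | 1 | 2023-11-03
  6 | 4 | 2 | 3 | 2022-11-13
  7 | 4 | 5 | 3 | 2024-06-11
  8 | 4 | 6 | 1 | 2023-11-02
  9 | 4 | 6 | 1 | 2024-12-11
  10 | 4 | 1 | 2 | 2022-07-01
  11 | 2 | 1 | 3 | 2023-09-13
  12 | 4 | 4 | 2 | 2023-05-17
SELECT c.id, p.name AS product, c.order_date, c.quantity FROM orders c JOIN products p ON c.product_id = p.id WHERE c.quantity > 4 ORDER BY c.order_date DESC

Execution result:
(no rows)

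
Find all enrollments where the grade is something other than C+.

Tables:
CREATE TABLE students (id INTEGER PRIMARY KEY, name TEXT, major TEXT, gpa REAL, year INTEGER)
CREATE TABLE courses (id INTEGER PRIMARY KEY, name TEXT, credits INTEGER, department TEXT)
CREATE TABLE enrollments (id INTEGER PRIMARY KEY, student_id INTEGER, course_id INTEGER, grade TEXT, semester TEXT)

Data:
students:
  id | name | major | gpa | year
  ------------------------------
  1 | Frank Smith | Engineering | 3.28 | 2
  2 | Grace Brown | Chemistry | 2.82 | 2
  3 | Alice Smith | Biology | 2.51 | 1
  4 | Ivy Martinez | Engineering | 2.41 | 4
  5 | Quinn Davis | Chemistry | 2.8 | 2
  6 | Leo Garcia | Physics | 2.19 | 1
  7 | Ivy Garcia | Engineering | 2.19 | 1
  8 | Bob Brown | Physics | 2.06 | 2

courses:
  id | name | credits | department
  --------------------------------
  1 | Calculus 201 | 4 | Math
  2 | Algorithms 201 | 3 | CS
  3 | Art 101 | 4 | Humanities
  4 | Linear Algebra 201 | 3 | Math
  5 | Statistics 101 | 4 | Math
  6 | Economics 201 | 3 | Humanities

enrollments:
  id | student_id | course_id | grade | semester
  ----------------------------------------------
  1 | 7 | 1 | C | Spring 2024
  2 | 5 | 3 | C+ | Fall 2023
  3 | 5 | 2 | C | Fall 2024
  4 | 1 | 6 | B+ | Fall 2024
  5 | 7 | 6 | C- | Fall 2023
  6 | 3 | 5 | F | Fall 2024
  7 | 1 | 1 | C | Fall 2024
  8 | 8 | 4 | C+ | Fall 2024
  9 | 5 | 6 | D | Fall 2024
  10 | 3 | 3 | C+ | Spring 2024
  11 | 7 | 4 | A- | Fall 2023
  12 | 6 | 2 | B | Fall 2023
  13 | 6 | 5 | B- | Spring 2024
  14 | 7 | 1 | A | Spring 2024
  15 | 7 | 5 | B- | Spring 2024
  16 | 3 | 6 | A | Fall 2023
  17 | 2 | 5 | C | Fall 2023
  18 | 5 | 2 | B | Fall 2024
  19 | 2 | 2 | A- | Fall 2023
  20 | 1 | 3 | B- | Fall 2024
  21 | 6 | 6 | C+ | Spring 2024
SELECT id, grade FROM enrollments WHERE grade <> 'C+'

Execution result:
id | grade
1 | C
3 | C
4 | B+
5 | C-
6 | F
7 | C
9 | D
11 | A-
12 | B
13 | B-
14 | A
15 | B-
16 | A
17 | C
18 | B
19 | A-
20 | B-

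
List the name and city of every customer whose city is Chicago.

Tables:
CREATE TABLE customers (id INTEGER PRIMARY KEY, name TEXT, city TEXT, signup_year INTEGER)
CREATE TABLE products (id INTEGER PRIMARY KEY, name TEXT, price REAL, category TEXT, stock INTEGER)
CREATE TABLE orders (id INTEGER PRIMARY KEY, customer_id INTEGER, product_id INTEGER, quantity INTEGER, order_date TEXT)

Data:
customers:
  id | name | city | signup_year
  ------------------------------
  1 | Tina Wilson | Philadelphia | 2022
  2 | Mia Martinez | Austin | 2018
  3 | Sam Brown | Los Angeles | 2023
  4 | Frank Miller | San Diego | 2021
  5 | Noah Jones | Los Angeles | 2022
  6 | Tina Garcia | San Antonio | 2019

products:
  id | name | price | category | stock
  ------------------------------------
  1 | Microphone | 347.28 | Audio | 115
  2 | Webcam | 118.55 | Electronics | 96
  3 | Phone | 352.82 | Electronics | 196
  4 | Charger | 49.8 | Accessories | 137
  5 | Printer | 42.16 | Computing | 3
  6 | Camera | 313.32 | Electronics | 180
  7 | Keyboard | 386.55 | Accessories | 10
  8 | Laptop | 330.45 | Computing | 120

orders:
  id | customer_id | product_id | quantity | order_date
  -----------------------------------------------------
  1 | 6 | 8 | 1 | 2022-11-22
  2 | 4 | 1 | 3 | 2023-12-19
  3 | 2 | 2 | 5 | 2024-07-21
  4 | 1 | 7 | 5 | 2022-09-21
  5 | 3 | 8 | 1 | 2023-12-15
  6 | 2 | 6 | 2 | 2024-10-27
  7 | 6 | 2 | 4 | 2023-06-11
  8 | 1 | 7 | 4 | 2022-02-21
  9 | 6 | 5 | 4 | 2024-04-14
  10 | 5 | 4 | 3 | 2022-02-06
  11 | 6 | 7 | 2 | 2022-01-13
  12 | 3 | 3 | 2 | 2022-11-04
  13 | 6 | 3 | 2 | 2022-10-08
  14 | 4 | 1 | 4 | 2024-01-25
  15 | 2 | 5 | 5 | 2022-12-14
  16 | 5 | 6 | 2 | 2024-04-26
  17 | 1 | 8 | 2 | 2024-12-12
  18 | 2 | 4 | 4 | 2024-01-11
SELECT name, city FROM customers WHERE city = 'Chicago'

Execution result:
(no rows)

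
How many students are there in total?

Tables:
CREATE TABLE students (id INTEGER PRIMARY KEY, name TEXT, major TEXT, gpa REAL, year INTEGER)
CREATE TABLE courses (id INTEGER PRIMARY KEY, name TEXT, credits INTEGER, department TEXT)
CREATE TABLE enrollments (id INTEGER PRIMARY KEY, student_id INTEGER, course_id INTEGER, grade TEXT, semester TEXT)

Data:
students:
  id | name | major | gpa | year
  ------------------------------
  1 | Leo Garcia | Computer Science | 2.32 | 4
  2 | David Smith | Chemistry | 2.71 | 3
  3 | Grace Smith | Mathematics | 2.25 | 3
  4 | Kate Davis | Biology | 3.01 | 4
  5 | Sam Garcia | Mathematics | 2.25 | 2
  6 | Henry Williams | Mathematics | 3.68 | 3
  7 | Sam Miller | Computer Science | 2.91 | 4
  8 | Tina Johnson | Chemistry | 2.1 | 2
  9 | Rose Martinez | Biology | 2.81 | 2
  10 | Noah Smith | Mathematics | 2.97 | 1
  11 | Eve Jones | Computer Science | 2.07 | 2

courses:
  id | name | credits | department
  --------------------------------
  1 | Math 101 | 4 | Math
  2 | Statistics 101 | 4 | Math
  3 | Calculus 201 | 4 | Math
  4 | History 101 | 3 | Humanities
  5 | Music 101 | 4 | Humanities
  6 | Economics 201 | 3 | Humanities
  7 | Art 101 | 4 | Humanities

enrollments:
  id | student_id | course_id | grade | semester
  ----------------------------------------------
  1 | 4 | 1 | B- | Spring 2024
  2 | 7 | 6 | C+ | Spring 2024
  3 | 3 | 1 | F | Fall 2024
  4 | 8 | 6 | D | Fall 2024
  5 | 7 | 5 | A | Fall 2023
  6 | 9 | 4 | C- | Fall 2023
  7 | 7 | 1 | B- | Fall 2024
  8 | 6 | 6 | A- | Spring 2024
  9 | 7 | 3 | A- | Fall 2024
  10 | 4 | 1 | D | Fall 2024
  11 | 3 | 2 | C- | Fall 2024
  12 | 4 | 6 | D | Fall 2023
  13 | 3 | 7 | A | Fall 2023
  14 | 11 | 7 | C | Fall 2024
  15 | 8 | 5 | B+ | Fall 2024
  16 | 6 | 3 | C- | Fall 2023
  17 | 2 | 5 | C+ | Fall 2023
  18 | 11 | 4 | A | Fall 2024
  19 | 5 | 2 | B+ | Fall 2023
SELECT COUNT(*) FROM students

Execution result:
11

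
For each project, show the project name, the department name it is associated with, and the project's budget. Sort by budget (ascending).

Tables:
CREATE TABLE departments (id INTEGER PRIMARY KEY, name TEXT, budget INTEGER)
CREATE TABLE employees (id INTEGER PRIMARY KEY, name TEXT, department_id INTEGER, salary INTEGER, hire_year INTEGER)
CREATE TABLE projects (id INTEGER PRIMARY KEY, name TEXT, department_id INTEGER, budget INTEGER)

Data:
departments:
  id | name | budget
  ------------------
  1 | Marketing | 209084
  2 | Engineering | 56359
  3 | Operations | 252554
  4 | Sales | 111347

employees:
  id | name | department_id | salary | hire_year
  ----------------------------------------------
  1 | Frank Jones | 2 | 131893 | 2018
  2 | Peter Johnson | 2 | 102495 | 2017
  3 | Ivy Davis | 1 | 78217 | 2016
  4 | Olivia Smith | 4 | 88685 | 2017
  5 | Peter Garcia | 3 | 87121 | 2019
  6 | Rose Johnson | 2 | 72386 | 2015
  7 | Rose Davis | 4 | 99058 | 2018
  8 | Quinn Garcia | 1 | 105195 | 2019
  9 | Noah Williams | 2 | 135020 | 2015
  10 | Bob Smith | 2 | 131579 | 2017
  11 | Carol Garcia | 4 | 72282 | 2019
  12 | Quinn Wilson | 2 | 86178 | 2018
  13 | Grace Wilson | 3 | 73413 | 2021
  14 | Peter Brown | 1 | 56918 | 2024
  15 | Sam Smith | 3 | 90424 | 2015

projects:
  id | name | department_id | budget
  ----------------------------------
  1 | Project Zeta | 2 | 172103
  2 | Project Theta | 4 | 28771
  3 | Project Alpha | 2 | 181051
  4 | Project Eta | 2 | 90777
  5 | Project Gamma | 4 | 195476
SELECT c.name, p.name AS department, c.budget FROM projects c JOIN departments p ON c.department_id = p.id ORDER BY c.budget ASC

Execution result:
name | department | budget
Project Theta | Sales | 28771
Project Eta | Engineering | 90777
Project Zeta | Engineering | 172103
Project Alpha | Engineering | 181051
Project Gamma | Sales | 195476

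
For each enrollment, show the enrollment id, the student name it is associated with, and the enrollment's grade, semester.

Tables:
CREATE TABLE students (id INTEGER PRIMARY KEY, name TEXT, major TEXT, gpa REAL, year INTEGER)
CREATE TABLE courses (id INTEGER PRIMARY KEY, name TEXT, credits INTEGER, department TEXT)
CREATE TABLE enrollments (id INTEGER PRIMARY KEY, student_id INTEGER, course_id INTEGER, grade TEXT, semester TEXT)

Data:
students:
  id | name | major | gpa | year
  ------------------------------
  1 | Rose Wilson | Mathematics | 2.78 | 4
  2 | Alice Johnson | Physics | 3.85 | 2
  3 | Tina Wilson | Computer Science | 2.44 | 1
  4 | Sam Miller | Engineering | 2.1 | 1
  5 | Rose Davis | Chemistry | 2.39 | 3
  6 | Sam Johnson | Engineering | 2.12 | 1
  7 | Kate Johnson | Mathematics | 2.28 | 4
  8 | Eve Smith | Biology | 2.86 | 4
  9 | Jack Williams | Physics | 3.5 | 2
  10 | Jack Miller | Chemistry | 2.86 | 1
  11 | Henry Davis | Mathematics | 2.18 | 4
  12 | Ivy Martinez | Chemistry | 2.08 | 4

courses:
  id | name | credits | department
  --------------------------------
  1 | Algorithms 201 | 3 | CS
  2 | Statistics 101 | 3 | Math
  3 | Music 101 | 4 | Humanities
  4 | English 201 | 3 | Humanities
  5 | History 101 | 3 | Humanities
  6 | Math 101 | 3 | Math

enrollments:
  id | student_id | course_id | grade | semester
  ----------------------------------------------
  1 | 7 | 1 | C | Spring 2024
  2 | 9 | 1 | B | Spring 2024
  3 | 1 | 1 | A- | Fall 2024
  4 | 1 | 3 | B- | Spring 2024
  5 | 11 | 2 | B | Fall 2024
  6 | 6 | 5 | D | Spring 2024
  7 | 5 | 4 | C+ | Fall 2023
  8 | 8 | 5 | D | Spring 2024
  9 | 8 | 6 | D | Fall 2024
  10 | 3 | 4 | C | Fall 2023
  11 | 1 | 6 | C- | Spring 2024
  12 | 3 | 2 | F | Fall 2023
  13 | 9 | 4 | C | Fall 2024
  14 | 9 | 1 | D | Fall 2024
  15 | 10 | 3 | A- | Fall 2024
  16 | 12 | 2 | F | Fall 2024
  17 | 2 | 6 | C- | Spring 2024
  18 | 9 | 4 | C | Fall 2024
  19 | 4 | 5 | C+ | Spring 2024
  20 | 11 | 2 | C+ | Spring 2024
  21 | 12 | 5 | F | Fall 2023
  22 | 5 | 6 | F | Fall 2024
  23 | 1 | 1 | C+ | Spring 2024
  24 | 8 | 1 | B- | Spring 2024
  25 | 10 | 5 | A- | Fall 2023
SELECT c.id, p.name AS student, c.grade, c.semester FROM enrollments c JOIN students p ON c.student_id = p.id

Execution result:
id | student | grade | semester
1 | Kate Johnson | C | Spring 2024
2 | Jack Williams | B | Spring 2024
3 | Rose Wilson | A- | Fall 2024
4 | Rose Wilson | B- | Spring 2024
5 | Henry Davis | B | Fall 2024
6 | Sam Johnson | D | Spring 2024
7 | Rose Davis | C+ | Fall 2023
8 | Eve Smith | D | Spring 2024
9 | Eve Smith | D | Fall 2024
10 | Tina Wilson | C | Fall 2023
11 | Rose Wilson | C- | Spring 2024
12 | Tina Wilson | F | Fall 2023
13 | Jack Williams | C | Fall 2024
14 | Jack Williams | D | Fall 2024
15 | Jack Miller | A- | Fall 2024
16 | Ivy Martinez | F | Fall 2024
17 | Alice Johnson | C- | Spring 2024
18 | Jack Williams | C | Fall 2024
19 | Sam Miller | C+ | Spring 2024
20 | Henry Davis | C+ | Spring 2024
21 | Ivy Martinez | F | Fall 2023
22 | Rose Davis | F | Fall 2024
23 | Rose Wilson | C+ | Spring 2024
24 | Eve Smith | B- | Spring 2024
25 | Jack Miller | A- | Fall 2023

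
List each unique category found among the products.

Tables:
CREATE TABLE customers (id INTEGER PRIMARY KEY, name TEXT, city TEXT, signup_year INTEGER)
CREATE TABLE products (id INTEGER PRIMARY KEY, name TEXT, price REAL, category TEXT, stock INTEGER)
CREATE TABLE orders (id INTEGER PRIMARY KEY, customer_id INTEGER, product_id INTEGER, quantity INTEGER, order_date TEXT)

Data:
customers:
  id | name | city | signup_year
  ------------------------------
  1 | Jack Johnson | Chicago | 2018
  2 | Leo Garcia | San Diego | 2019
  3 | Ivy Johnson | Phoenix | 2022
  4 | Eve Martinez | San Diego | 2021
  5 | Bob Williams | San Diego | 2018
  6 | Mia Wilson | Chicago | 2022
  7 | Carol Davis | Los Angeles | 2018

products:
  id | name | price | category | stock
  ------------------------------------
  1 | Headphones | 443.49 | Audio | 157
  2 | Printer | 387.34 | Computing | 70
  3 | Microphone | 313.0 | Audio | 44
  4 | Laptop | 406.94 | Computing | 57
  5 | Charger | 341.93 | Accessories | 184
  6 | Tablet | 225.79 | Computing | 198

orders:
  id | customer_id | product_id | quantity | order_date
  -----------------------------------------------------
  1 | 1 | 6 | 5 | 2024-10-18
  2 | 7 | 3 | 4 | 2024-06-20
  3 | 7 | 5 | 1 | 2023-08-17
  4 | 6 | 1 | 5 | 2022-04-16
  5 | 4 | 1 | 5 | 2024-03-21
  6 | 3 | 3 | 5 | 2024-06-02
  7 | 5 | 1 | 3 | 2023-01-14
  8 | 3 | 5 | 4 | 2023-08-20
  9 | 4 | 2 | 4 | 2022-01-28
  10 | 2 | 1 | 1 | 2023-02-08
SELECT DISTINCT category FROM products

Execution result:
category
Audio
Computing
Accessories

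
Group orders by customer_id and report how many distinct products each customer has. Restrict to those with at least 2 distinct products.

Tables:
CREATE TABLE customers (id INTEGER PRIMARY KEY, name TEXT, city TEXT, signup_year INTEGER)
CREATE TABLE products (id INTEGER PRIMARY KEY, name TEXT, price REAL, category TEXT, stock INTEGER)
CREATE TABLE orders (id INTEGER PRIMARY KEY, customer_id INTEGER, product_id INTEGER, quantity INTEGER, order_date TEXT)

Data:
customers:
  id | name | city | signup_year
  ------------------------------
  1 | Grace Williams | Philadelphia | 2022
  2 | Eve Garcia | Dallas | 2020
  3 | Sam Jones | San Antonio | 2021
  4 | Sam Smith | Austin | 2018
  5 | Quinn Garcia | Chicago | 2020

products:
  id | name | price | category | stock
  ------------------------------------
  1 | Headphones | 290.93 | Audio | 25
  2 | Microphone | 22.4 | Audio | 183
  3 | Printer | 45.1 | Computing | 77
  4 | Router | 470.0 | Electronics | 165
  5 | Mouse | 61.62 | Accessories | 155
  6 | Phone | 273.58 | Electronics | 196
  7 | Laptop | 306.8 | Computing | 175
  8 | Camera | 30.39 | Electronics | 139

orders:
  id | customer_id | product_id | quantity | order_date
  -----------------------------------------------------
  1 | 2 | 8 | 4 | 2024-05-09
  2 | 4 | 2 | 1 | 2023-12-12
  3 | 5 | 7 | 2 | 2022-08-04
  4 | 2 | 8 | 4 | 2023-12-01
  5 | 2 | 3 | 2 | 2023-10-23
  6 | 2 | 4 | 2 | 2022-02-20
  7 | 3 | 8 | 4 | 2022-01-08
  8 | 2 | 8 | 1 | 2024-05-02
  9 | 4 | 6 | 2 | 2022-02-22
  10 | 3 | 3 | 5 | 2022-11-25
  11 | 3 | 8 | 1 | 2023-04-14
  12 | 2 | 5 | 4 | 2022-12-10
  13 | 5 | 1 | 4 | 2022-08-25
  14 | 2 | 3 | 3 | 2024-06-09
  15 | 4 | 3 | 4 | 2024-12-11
SELECT customer_id, COUNT(DISTINCT product_id) AS distinct_product_count FROM orders GROUP BY customer_id HAVING COUNT(DISTINCT product_id) >= 2

Execution result:
customer_id | distinct_product_count
2 | 4
3 | 2
4 | 3
5 | 2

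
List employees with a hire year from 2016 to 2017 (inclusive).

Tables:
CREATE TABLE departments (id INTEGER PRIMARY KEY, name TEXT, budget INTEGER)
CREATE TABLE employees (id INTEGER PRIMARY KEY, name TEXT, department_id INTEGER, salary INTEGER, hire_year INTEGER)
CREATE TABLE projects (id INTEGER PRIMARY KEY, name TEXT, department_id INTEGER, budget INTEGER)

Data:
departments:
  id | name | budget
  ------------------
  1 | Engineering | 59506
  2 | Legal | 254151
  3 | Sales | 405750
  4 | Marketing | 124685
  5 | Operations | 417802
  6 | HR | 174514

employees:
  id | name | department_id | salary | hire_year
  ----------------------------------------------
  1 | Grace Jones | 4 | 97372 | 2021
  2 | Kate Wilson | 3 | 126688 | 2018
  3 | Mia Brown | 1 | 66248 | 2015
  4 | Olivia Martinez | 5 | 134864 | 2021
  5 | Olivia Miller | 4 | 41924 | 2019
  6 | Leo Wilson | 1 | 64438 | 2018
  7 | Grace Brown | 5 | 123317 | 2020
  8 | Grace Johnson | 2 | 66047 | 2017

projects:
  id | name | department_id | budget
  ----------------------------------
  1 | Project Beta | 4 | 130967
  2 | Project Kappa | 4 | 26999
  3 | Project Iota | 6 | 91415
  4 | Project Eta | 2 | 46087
SELECT name, hire_year FROM employees WHERE hire_year BETWEEN 2016 AND 2017

Execution result:
name | hire_year
Grace Johnson | 2017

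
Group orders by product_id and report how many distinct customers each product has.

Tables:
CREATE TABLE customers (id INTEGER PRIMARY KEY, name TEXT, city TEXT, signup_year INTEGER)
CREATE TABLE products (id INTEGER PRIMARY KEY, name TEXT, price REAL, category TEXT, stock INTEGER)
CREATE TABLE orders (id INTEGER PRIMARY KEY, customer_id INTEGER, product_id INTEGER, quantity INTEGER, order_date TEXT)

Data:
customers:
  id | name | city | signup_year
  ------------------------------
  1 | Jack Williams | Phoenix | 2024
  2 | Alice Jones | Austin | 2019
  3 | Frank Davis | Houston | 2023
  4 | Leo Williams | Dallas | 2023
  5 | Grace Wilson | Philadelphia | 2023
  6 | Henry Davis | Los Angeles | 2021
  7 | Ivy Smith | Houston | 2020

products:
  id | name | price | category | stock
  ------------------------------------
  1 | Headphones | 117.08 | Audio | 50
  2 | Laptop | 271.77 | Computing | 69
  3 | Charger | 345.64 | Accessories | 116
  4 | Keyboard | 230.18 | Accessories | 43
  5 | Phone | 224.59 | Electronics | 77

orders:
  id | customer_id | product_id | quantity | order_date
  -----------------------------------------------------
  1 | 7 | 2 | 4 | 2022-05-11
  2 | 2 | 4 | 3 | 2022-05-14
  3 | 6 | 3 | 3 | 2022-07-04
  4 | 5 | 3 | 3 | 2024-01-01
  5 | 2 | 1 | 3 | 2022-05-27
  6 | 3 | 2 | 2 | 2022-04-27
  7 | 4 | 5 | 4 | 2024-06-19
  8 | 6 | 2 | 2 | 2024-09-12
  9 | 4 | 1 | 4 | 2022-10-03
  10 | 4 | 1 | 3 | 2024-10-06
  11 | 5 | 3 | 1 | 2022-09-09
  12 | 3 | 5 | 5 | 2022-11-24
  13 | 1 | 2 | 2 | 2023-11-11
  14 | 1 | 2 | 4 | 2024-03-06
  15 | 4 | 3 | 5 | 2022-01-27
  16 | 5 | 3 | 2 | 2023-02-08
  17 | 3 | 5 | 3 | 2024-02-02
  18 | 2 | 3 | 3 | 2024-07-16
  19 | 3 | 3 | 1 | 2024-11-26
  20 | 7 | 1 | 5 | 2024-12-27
SELECT product_id, COUNT(DISTINCT customer_id) AS distinct_customer_count FROM orders GROUP BY product_id

Execution result:
product_id | distinct_customer_count
1 | 3
2 | 4
3 | 5
4 | 1
5 | 2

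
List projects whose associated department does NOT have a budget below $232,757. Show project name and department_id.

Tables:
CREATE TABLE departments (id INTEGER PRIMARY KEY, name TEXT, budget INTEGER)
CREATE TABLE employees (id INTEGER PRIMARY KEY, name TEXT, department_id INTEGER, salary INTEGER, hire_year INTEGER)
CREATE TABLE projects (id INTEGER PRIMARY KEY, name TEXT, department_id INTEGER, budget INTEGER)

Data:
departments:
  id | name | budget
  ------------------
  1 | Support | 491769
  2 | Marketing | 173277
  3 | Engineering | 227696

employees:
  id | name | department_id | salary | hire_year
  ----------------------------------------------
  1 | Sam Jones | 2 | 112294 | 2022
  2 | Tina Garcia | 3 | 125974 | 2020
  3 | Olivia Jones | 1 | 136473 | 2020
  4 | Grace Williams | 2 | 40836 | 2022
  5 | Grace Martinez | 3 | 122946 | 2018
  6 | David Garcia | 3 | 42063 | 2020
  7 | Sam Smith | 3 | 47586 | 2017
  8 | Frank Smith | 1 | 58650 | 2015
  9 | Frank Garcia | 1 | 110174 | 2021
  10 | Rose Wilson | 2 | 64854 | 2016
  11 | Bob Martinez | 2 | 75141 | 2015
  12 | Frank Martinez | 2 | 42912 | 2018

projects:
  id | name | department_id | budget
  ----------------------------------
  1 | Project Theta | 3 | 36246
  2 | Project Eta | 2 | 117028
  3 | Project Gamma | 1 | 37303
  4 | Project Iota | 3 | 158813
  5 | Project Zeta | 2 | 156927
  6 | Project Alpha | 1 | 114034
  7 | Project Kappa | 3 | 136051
SELECT name, department_id FROM projects WHERE department_id NOT IN (SELECT id FROM departments WHERE budget < 232757)

Execution result:
name | department_id
Project Gamma | 1
Project Alpha | 1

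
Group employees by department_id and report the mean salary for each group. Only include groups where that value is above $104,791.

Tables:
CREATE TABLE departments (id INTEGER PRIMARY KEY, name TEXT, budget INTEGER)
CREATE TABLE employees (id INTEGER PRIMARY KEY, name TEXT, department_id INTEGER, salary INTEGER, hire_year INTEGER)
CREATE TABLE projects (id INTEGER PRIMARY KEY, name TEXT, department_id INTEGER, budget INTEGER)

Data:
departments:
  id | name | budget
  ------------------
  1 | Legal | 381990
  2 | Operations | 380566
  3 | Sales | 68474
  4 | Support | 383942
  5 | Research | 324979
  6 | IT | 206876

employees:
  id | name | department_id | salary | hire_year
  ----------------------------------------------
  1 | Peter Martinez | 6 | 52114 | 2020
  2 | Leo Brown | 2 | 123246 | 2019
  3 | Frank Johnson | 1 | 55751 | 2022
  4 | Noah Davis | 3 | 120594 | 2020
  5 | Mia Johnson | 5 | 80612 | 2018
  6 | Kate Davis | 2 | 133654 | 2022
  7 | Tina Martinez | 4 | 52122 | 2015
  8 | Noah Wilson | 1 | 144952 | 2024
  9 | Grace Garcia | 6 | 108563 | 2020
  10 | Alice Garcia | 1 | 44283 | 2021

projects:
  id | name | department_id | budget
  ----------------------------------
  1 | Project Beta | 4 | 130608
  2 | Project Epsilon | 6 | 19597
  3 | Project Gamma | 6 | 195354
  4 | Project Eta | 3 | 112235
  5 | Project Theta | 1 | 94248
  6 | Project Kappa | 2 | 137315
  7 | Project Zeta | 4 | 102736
SELECT department_id, AVG(salary) AS avg_salary FROM employees GROUP BY department_id HAVING AVG(salary) > 104791

Execution result:
department_id | avg_salary
2 | 128450.00
3 | 120594.00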